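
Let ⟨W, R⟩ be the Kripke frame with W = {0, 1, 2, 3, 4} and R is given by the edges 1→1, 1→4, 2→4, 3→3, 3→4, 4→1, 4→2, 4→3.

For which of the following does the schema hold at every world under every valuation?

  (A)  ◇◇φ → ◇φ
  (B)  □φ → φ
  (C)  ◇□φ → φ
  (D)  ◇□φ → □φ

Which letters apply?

C

R is not reflexive: not 0 R 0.
R is symmetric: every R-edge is matched by its reverse.
R is not transitive: 1 R 4 and 4 R 2 but not 1 R 2.
R is not euclidean: 4 R 1 and 4 R 2 but not 1 R 2.
(A) ◇◇φ → ◇φ is the dual of axiom 4; it is valid on a frame exactly when R is transitive. R is not transitive, so not valid.
(B) □φ → φ (axiom T) characterises the reflexive frames. R is not reflexive — not valid.
(C) ◇□φ → φ is the dual of axiom B; it is valid on a frame exactly when R is symmetric. R is symmetric, so valid.
(D) the dual of axiom 5: valid iff R is euclidean. R is not euclidean — not valid.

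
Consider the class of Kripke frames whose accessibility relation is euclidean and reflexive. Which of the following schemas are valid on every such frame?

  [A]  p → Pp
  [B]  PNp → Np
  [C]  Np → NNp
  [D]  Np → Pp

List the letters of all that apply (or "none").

A, B, C, D

A reflexive euclidean relation is also symmetric (from wRw and wRv the euclidean condition gives vRw) and hence transitive; it is an equivalence relation.
(A) the dual of axiom T: valid iff R is reflexive. Every such R is reflexive — valid.
(B) the dual of axiom 5: valid iff R is euclidean. Every such R is euclidean — valid.
(C) Np → NNp is axiom 4, which corresponds to transitivity. Every such R is transitive — valid.
(D) axiom D: valid iff R is serial. Every such R is serial — valid.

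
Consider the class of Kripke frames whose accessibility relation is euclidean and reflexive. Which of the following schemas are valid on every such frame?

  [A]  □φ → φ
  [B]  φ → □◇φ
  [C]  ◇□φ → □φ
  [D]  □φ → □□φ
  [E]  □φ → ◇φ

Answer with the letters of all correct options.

A reflexive euclidean relation is also symmetric (from wRw and wRv the euclidean condition gives vRw) and hence transitive; it is an equivalence relation.
(A) axiom T: valid iff R is reflexive. Every such R is reflexive — valid.
(B) φ → □◇φ is axiom B, which corresponds to symmetry. Every such R is symmetric — valid.
(C) ◇□φ → □φ is the dual of axiom 5; it is valid on a frame exactly when R is euclidean. Every such R is euclidean, so valid.
(D) □φ → □□φ is axiom 4, which corresponds to transitivity. Every such R is transitive — valid.
(E) axiom D: valid iff R is serial. Every such R is serial — valid.

A, B, C, D, E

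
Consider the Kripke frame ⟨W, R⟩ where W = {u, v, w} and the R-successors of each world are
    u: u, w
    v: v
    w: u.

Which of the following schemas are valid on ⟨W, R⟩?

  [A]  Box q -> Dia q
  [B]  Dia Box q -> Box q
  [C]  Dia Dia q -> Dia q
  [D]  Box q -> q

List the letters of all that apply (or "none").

A

R is not reflexive: not w R w.
R is not transitive: w R u and u R w but not w R w.
R is not euclidean: u R w and u R w but not w R w.
R is serial: every world has an R-successor.
(A) axiom D: valid iff R is serial. R is serial — valid.
(B) Dia Box q -> Box q is the dual of axiom 5; it is valid on a frame exactly when R is euclidean. R is not euclidean, so not valid.
(C) Dia Dia q -> Dia q is the dual of axiom 4, which corresponds to transitivity. R is not transitive — not valid.
(D) Box q -> q is axiom T, which corresponds to reflexivity. R is not reflexive — not valid.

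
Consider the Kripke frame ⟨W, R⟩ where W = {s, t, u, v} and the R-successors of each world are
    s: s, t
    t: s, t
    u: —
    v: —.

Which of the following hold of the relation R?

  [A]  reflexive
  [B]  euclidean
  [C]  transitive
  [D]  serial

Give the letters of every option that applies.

B, C

(A) not reflexive: not u R u.
(B) euclidean: any two R-successors of the same world are R-related.
(C) transitive: R is closed under composition.
(D) not serial: u has no R-successor.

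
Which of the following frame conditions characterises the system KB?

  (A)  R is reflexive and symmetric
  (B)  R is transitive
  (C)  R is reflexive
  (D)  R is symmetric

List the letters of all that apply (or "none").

(A) this class determines B (= KTB), not KB.
(B) this class determines K4, not KB.
(C) this class determines T (= KT), not KB.
(D) KB is sound and complete for exactly this class.

D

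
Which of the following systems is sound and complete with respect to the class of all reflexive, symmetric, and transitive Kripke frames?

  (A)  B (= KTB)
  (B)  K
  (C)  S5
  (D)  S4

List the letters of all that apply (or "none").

(A) B (= KTB) is determined by the class of reflexive and symmetric frames.
(B) K is determined by the class of arbitrary frames.
(C) S5 is determined by exactly this class.
(D) S4 is determined by the class of reflexive and transitive frames.

C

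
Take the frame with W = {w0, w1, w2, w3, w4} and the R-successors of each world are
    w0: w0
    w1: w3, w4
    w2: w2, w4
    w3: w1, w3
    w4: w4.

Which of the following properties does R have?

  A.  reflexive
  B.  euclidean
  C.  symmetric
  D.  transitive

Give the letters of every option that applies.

none

(A) not reflexive: not w1 R w1.
(B) not euclidean: w1 R w3 and w1 R w4 but not w3 R w4.
(C) not symmetric: w1 R w4 but not w4 R w1.
(D) not transitive: w1 R w3 and w3 R w1 but not w1 R w1.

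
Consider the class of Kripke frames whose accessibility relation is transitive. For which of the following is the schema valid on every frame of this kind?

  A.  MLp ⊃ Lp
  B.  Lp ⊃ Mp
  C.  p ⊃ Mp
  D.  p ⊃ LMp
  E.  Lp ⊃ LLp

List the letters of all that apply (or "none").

(A) MLp ⊃ Lp is the dual of axiom 5; it is valid on a frame exactly when R is euclidean. Such an R need not be euclidean, so not valid.
(B) axiom D: valid iff R is serial. Such an R need not be serial — not valid.
(C) p ⊃ Mp (the dual of axiom T) characterises the reflexive frames. Such an R need not be reflexive — not valid.
(D) p ⊃ LMp (axiom B) characterises the symmetric frames. Such an R need not be symmetric — not valid.
(E) axiom 4: valid iff R is transitive. Every such R is transitive — valid.

E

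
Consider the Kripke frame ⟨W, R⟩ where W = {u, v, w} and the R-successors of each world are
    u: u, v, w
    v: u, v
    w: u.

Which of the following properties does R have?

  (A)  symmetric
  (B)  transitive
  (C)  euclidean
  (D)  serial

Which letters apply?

A, D

(A) symmetric: every R-edge is matched by its reverse.
(B) not transitive: v R u and u R w but not v R w.
(C) not euclidean: u R v and u R w but not v R w.
(D) serial: every world has an R-successor.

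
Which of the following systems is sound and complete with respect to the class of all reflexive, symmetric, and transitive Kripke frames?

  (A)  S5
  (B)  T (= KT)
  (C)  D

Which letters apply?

A

(A) S5 is determined by exactly this class.
(B) T (= KT) is determined by the class of reflexive frames.
(C) D is determined by the class of serial frames.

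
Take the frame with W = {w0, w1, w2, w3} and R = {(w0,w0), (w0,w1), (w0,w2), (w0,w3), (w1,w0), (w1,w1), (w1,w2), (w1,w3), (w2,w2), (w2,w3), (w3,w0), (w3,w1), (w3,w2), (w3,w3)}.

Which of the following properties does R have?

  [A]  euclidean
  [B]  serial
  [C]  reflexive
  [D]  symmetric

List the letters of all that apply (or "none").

B, C

(A) not euclidean: w0 R w2 and w0 R w0 but not w2 R w0.
(B) serial: every world has an R-successor.
(C) reflexive: each world relates to itself.
(D) not symmetric: w0 R w2 but not w2 R w0.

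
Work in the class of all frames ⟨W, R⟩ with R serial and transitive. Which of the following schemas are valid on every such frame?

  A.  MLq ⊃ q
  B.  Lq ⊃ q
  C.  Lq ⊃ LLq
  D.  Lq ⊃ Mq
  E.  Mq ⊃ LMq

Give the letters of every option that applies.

(A) MLq ⊃ q (the dual of axiom B) characterises the symmetric frames. Such an R need not be symmetric — not valid.
(B) Lq ⊃ q is axiom T; it is valid on a frame exactly when R is reflexive. Such an R need not be reflexive, so not valid.
(C) axiom 4: valid iff R is transitive. Every such R is transitive — valid.
(D) Lq ⊃ Mq (axiom D) characterises the serial frames. Every such R is serial — valid.
(E) Mq ⊃ LMq is axiom 5; it is valid on a frame exactly when R is euclidean. Such an R need not be euclidean, so not valid.

C, D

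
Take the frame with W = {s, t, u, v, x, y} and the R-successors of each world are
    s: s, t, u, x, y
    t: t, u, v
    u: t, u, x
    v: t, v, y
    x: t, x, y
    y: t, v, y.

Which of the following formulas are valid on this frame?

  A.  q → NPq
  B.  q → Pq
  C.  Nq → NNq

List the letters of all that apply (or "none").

B

R is reflexive: each world relates to itself.
R is not symmetric: s R t but not t R s.
R is not transitive: s R t and t R v but not s R v.
(A) q → NPq is axiom B, which corresponds to symmetry. R is not symmetric — not valid.
(B) the dual of axiom T: valid iff R is reflexive. R is reflexive — valid.
(C) Nq → NNq (axiom 4) characterises the transitive frames. R is not transitive — not valid.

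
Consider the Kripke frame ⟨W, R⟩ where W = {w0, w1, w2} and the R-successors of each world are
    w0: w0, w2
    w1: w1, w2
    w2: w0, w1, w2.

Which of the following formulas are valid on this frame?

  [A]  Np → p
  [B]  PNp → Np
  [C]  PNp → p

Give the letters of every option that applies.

R is reflexive: each world relates to itself.
R is symmetric: every R-edge is matched by its reverse.
R is not euclidean: w2 R w0 and w2 R w1 but not w0 R w1.
(A) Np → p is axiom T; it is valid on a frame exactly when R is reflexive. R is reflexive, so valid.
(B) PNp → Np is the dual of axiom 5, which corresponds to the euclidean property. R is not euclidean — not valid.
(C) PNp → p is the dual of axiom B; it is valid on a frame exactly when R is symmetric. R is symmetric, so valid.

A, C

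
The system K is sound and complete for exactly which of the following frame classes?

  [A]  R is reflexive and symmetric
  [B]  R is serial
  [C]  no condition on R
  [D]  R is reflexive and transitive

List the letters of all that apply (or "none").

(A) this class determines B (= KTB), not K.
(B) this class determines D, not K.
(C) K is sound and complete for exactly this class.
(D) this class determines S4, not K.

C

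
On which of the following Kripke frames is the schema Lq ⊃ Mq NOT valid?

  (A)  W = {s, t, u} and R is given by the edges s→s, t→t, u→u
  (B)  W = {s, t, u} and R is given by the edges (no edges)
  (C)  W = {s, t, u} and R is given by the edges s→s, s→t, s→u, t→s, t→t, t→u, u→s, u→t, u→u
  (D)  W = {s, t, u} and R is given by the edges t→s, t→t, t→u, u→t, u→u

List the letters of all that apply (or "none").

B, D

The schema Lq ⊃ Mq is axiom D; it is valid on a frame iff R is serial.
(A) R is serial (every world has an R-successor), so the schema is valid here.
(B) R is not serial (s has no R-successor), so the schema fails here.
(C) R is serial (every world has an R-successor), so the schema is valid here.
(D) R is not serial (s has no R-successor), so the schema fails here.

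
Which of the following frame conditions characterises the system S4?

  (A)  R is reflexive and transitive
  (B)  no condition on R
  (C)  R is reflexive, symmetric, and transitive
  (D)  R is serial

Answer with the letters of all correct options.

(A) S4 is sound and complete for exactly this class.
(B) this class determines K, not S4.
(C) this class determines S5, not S4.
(D) this class determines D, not S4.

A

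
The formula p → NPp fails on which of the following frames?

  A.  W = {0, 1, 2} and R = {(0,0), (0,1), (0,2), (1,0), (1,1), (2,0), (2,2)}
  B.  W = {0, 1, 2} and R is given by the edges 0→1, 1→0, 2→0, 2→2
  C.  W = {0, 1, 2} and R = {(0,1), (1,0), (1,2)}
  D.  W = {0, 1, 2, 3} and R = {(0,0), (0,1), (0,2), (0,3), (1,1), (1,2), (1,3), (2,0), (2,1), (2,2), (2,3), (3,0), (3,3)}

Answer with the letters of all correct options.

The schema p → NPp is axiom B; it is valid on a frame iff R is symmetric.
(A) R is symmetric (every R-edge is matched by its reverse), so the schema is valid here.
(B) R is not symmetric (2 R 0 but not 0 R 2), so the schema fails here.
(C) R is not symmetric (1 R 2 but not 2 R 1), so the schema fails here.
(D) R is not symmetric (0 R 1 but not 1 R 0), so the schema fails here.

B, C, D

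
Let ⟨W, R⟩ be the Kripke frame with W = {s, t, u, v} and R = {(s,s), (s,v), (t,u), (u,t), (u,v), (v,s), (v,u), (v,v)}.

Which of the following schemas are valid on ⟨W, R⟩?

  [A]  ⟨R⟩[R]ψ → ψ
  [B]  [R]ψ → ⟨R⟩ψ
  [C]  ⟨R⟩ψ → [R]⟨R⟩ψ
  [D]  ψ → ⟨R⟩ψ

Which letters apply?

A, B

R is not reflexive: not t R t.
R is symmetric: every R-edge is matched by its reverse.
R is not euclidean: u R t and u R v but not t R v.
R is serial: every world has an R-successor.
(A) the dual of axiom B: valid iff R is symmetric. R is symmetric — valid.
(B) [R]ψ → ⟨R⟩ψ is axiom D; it is valid on a frame exactly when R is serial. R is serial, so valid.
(C) axiom 5: valid iff R is euclidean. R is not euclidean — not valid.
(D) ψ → ⟨R⟩ψ is the dual of axiom T; it is valid on a frame exactly when R is reflexive. R is not reflexive, so not valid.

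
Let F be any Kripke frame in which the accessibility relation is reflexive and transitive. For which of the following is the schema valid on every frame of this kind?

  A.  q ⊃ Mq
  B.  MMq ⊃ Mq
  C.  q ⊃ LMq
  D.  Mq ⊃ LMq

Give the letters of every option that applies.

A, B

Reflexive relations are serial.
(A) q ⊃ Mq is the dual of axiom T, which corresponds to reflexivity. Every such R is reflexive — valid.
(B) the dual of axiom 4: valid iff R is transitive. Every such R is transitive — valid.
(C) axiom B: valid iff R is symmetric. Such an R need not be symmetric — not valid.
(D) axiom 5: valid iff R is euclidean. Such an R need not be euclidean — not valid.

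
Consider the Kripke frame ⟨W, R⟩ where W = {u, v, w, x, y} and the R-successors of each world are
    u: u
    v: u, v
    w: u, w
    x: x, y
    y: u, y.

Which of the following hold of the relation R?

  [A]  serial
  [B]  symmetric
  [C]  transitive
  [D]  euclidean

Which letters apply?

A

(A) serial: every world has an R-successor.
(B) not symmetric: v R u but not u R v.
(C) not transitive: x R y and y R u but not x R u.
(D) not euclidean: v R u and v R v but not u R v.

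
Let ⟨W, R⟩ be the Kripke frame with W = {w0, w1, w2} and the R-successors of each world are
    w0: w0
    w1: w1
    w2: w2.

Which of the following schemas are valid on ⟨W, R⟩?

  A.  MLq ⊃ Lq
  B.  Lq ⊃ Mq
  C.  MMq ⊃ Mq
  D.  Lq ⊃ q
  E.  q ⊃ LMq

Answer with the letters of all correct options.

A, B, C, D, E

R is reflexive: each world relates to itself.
R is symmetric: every R-edge is matched by its reverse.
R is transitive: R is closed under composition.
R is euclidean: any two R-successors of the same world are R-related.
R is serial: every world has an R-successor.
(A) MLq ⊃ Lq (the dual of axiom 5) characterises the euclidean frames. R is euclidean — valid.
(B) Lq ⊃ Mq is axiom D, which corresponds to seriality. R is serial — valid.
(C) MMq ⊃ Mq is the dual of axiom 4, which corresponds to transitivity. R is transitive — valid.
(D) Lq ⊃ q (axiom T) characterises the reflexive frames. R is reflexive — valid.
(E) axiom B: valid iff R is symmetric. R is symmetric — valid.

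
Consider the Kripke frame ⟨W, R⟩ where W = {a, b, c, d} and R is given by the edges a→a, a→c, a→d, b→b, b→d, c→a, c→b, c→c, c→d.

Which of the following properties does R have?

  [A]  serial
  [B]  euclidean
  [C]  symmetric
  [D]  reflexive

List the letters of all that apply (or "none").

(A) not serial: d has no R-successor.
(B) not euclidean: a R d and a R a but not d R a.
(C) not symmetric: a R d but not d R a.
(D) not reflexive: not d R d.

none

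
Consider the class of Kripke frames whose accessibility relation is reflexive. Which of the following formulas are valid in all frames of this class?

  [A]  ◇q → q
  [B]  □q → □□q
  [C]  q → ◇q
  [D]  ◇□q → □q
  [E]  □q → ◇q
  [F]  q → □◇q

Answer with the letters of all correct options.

A reflexive relation is serial.
(A) ◇q → q (the converse of T) corresponds to R being a subset of the identity. Such an R need not be a subset of the identity, so not valid.
(B) □q → □□q is axiom 4; it is valid on a frame exactly when R is transitive. Such an R need not be transitive, so not valid.
(C) q → ◇q is the dual of axiom T; it is valid on a frame exactly when R is reflexive. Every such R is reflexive, so valid.
(D) ◇□q → □q is the dual of axiom 5; it is valid on a frame exactly when R is euclidean. Such an R need not be euclidean, so not valid.
(E) axiom D: valid iff R is serial. Every such R is serial — valid.
(F) q → □◇q is axiom B; it is valid on a frame exactly when R is symmetric. Such an R need not be symmetric, so not valid.

C, E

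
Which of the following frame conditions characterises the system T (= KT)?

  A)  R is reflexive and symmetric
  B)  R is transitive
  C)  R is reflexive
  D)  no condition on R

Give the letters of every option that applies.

(A) this class determines B (= KTB), not T (= KT).
(B) this class determines K4, not T (= KT).
(C) T (= KT) is sound and complete for exactly this class.
(D) this class determines K, not T (= KT).

C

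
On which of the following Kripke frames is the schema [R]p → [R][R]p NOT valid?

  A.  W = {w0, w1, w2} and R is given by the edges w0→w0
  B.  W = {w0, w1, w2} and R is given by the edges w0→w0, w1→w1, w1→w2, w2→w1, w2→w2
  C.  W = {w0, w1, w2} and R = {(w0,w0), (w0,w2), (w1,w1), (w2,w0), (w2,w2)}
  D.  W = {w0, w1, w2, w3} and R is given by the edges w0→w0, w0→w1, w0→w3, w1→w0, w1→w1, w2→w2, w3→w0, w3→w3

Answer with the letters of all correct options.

The schema [R]p → [R][R]p is axiom 4; it is valid on a frame iff R is transitive.
(A) R is transitive (R is closed under composition), so the schema is valid here.
(B) R is transitive (R is closed under composition), so the schema is valid here.
(C) R is transitive (R is closed under composition), so the schema is valid here.
(D) R is not transitive (w1 R w0 and w0 R w3 but not w1 R w3), so the schema fails here.

D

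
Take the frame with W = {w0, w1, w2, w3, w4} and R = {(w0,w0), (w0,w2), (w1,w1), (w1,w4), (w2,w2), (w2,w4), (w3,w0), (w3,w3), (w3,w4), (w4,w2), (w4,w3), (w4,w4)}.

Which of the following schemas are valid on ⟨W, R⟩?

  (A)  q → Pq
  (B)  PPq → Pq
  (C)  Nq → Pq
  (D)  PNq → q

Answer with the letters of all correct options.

R is reflexive: each world relates to itself.
R is not symmetric: w0 R w2 but not w2 R w0.
R is not transitive: w0 R w2 and w2 R w4 but not w0 R w4.
R is serial: every world has an R-successor.
(A) the dual of axiom T: valid iff R is reflexive. R is reflexive — valid.
(B) PPq → Pq (the dual of axiom 4) characterises the transitive frames. R is not transitive — not valid.
(C) Nq → Pq (axiom D) characterises the serial frames. R is serial — valid.
(D) PNq → q is the dual of axiom B; it is valid on a frame exactly when R is symmetric. R is not symmetric, so not valid.

A, C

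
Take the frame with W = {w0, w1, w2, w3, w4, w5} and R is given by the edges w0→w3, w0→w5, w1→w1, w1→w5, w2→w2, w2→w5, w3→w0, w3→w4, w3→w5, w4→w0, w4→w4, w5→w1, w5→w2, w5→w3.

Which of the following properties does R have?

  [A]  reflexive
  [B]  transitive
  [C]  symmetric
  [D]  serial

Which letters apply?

(A) not reflexive: not w0 R w0.
(B) not transitive: w0 R w3 and w3 R w0 but not w0 R w0.
(C) not symmetric: w0 R w5 but not w5 R w0.
(D) serial: every world has an R-successor.

D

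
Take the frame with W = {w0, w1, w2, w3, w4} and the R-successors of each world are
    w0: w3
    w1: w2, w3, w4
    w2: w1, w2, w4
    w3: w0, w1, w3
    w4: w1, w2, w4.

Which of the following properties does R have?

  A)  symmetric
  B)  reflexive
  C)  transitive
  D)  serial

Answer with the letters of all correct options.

A, D

(A) symmetric: every R-edge is matched by its reverse.
(B) not reflexive: not w0 R w0.
(C) not transitive: w0 R w3 and w3 R w0 but not w0 R w0.
(D) serial: every world has an R-successor.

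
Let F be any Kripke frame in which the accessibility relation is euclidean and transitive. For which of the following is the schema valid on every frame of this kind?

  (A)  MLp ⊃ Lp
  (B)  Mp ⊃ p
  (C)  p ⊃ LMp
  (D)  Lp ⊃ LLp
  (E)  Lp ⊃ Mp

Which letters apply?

(A) the dual of axiom 5: valid iff R is euclidean. Every such R is euclidean — valid.
(B) Mp ⊃ p (the converse of T) corresponds to R being a subset of the identity. Such an R need not be a subset of the identity, so not valid.
(C) p ⊃ LMp is axiom B; it is valid on a frame exactly when R is symmetric. Such an R need not be symmetric, so not valid.
(D) Lp ⊃ LLp is axiom 4; it is valid on a frame exactly when R is transitive. Every such R is transitive, so valid.
(E) Lp ⊃ Mp (axiom D) characterises the serial frames. Such an R need not be serial — not valid.

A, D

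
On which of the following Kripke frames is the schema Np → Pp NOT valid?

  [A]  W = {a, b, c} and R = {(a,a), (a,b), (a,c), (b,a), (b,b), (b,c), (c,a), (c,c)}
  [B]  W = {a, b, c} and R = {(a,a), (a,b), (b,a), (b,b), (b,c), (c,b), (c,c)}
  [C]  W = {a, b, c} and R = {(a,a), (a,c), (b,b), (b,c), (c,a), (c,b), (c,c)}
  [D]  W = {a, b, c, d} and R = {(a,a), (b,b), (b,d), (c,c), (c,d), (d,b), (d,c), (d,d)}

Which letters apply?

none

The schema Np → Pp is axiom D; it is valid on a frame iff R is serial.
(A) R is serial (every world has an R-successor), so the schema is valid here.
(B) R is serial (every world has an R-successor), so the schema is valid here.
(C) R is serial (every world has an R-successor), so the schema is valid here.
(D) R is serial (every world has an R-successor), so the schema is valid here.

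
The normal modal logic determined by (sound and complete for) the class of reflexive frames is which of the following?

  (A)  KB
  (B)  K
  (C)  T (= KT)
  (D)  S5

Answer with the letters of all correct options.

C

(A) KB is determined by the class of symmetric frames.
(B) K is determined by the class of arbitrary frames.
(C) T (= KT) is determined by exactly this class.
(D) S5 is determined by the class of reflexive, symmetric, and transitive frames.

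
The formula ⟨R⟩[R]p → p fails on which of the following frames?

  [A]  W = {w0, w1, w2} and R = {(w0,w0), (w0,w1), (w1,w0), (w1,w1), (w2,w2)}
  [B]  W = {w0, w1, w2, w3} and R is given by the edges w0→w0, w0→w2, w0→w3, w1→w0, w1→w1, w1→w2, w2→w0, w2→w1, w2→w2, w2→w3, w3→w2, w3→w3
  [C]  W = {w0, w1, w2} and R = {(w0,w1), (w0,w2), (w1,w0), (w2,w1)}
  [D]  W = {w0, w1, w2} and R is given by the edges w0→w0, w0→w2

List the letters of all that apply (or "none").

B, C, D

The schema ⟨R⟩[R]p → p is the dual of axiom B; it is valid on a frame iff R is symmetric.
(A) R is symmetric (every R-edge is matched by its reverse), so the schema is valid here.
(B) R is not symmetric (w0 R w3 but not w3 R w0), so the schema fails here.
(C) R is not symmetric (w0 R w2 but not w2 R w0), so the schema fails here.
(D) R is not symmetric (w0 R w2 but not w2 R w0), so the schema fails here.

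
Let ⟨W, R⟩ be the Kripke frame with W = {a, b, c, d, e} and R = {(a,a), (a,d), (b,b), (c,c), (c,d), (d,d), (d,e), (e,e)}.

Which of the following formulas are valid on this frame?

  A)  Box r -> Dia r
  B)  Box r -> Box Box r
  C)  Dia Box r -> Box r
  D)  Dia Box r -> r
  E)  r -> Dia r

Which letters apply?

A, E

R is reflexive: each world relates to itself.
R is not symmetric: a R d but not d R a.
R is not transitive: a R d and d R e but not a R e.
R is not euclidean: a R d and a R a but not d R a.
R is serial: every world has an R-successor.
(A) axiom D: valid iff R is serial. R is serial — valid.
(B) axiom 4: valid iff R is transitive. R is not transitive — not valid.
(C) Dia Box r -> Box r is the dual of axiom 5, which corresponds to the euclidean property. R is not euclidean — not valid.
(D) the dual of axiom B: valid iff R is symmetric. R is not symmetric — not valid.
(E) the dual of axiom T: valid iff R is reflexive. R is reflexive — valid.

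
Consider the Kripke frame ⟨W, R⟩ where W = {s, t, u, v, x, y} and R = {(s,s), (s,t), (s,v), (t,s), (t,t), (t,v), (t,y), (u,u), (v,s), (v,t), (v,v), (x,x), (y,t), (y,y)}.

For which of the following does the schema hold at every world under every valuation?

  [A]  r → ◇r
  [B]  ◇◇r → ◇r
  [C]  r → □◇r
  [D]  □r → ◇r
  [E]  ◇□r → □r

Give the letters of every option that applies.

A, C, D

R is reflexive: each world relates to itself.
R is symmetric: every R-edge is matched by its reverse.
R is not transitive: s R t and t R y but not s R y.
R is not euclidean: t R s and t R y but not s R y.
R is serial: every world has an R-successor.
(A) r → ◇r is the dual of axiom T, which corresponds to reflexivity. R is reflexive — valid.
(B) ◇◇r → ◇r (the dual of axiom 4) characterises the transitive frames. R is not transitive — not valid.
(C) r → □◇r (axiom B) characterises the symmetric frames. R is symmetric — valid.
(D) □r → ◇r is axiom D, which corresponds to seriality. R is serial — valid.
(E) ◇□r → □r is the dual of axiom 5, which corresponds to the euclidean property. R is not euclidean — not valid.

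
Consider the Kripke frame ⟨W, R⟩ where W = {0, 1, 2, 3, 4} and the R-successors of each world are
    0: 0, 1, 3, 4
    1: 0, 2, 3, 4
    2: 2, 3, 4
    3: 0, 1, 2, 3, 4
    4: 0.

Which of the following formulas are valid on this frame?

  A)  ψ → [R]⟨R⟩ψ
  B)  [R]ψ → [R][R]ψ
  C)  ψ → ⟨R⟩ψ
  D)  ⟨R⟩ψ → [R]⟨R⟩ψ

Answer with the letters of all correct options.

none

R is not reflexive: not 1 R 1.
R is not symmetric: 1 R 2 but not 2 R 1.
R is not transitive: 0 R 1 and 1 R 2 but not 0 R 2.
R is not euclidean: 0 R 4 and 0 R 1 but not 4 R 1.
(A) ψ → [R]⟨R⟩ψ is axiom B; it is valid on a frame exactly when R is symmetric. R is not symmetric, so not valid.
(B) [R]ψ → [R][R]ψ is axiom 4, which corresponds to transitivity. R is not transitive — not valid.
(C) ψ → ⟨R⟩ψ (the dual of axiom T) characterises the reflexive frames. R is not reflexive — not valid.
(D) ⟨R⟩ψ → [R]⟨R⟩ψ is axiom 5, which corresponds to the euclidean property. R is not euclidean — not valid.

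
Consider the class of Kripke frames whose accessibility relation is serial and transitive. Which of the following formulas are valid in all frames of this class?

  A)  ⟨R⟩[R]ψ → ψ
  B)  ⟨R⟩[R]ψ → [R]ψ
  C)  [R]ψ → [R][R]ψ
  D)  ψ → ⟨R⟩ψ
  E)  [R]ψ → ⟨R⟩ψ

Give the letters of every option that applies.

(A) the dual of axiom B: valid iff R is symmetric. Such an R need not be symmetric — not valid.
(B) ⟨R⟩[R]ψ → [R]ψ is the dual of axiom 5; it is valid on a frame exactly when R is euclidean. Such an R need not be euclidean, so not valid.
(C) [R]ψ → [R][R]ψ (axiom 4) characterises the transitive frames. Every such R is transitive — valid.
(D) ψ → ⟨R⟩ψ is the dual of axiom T; it is valid on a frame exactly when R is reflexive. Such an R need not be reflexive, so not valid.
(E) axiom D: valid iff R is serial. Every such R is serial — valid.

C, E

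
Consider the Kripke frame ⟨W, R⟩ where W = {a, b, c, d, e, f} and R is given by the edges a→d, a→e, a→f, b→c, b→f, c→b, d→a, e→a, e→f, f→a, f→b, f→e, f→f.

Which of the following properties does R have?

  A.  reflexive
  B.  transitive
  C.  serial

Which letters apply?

(A) not reflexive: not a R a.
(B) not transitive: a R d and d R a but not a R a.
(C) serial: every world has an R-successor.

C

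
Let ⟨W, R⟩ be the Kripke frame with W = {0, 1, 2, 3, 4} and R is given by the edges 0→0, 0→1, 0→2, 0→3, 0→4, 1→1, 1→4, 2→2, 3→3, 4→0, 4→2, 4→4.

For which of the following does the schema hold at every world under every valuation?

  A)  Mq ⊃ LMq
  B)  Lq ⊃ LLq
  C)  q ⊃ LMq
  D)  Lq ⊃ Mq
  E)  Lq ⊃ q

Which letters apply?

R is reflexive: each world relates to itself.
R is not symmetric: 0 R 1 but not 1 R 0.
R is not transitive: 1 R 4 and 4 R 0 but not 1 R 0.
R is not euclidean: 0 R 1 and 0 R 0 but not 1 R 0.
R is serial: every world has an R-successor.
(A) Mq ⊃ LMq is axiom 5; it is valid on a frame exactly when R is euclidean. R is not euclidean, so not valid.
(B) Lq ⊃ LLq is axiom 4, which corresponds to transitivity. R is not transitive — not valid.
(C) q ⊃ LMq is axiom B, which corresponds to symmetry. R is not symmetric — not valid.
(D) Lq ⊃ Mq is axiom D, which corresponds to seriality. R is serial — valid.
(E) Lq ⊃ q is axiom T, which corresponds to reflexivity. R is reflexive — valid.

D, E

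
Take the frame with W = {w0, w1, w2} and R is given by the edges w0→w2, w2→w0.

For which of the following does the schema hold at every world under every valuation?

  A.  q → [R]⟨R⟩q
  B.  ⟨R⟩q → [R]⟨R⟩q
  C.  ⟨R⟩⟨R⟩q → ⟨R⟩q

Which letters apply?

A

R is symmetric: every R-edge is matched by its reverse.
R is not transitive: w0 R w2 and w2 R w0 but not w0 R w0.
R is not euclidean: w0 R w2 and w0 R w2 but not w2 R w2.
(A) q → [R]⟨R⟩q is axiom B; it is valid on a frame exactly when R is symmetric. R is symmetric, so valid.
(B) ⟨R⟩q → [R]⟨R⟩q (axiom 5) characterises the euclidean frames. R is not euclidean — not valid.
(C) ⟨R⟩⟨R⟩q → ⟨R⟩q is the dual of axiom 4; it is valid on a frame exactly when R is transitive. R is not transitive, so not valid.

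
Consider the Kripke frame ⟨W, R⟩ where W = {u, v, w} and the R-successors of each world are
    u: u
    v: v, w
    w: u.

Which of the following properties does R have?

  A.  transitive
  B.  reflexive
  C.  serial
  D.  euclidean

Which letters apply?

C

(A) not transitive: v R w and w R u but not v R u.
(B) not reflexive: not w R w.
(C) serial: every world has an R-successor.
(D) not euclidean: v R w and v R v but not w R v.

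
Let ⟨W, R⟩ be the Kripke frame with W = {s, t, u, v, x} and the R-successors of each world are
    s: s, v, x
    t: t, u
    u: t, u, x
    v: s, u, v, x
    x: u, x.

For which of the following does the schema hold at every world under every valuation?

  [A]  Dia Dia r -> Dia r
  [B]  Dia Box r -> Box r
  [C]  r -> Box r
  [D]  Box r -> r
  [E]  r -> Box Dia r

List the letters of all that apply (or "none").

R is reflexive: each world relates to itself.
R is not symmetric: s R x but not x R s.
R is not transitive: s R v and v R u but not s R u.
R is not euclidean: s R x and s R s but not x R s.
R is not a subset of the identity: s R v with s ≠ v.
(A) Dia Dia r -> Dia r (the dual of axiom 4) characterises the transitive frames. R is not transitive — not valid.
(B) Dia Box r -> Box r is the dual of axiom 5, which corresponds to the euclidean property. R is not euclidean — not valid.
(C) r -> Box r is valid only on frames where every R-edge is a self-loop. Here R ⊄ identity — not valid.
(D) Box r -> r is axiom T; it is valid on a frame exactly when R is reflexive. R is reflexive, so valid.
(E) r -> Box Dia r is axiom B; it is valid on a frame exactly when R is symmetric. R is not symmetric, so not valid.

D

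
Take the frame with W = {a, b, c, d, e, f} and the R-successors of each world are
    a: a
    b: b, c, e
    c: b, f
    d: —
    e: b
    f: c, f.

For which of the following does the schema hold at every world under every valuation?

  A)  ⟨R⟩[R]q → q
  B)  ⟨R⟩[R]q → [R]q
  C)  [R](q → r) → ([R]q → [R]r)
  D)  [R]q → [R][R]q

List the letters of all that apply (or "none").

R is symmetric: every R-edge is matched by its reverse.
R is not transitive: b R c and c R f but not b R f.
R is not euclidean: b R c and b R e but not c R e.
(A) the dual of axiom B: valid iff R is symmetric. R is symmetric — valid.
(B) the dual of axiom 5: valid iff R is euclidean. R is not euclidean — not valid.
(C) [R](q → r) → ([R]q → [R]r) is the K axiom; it holds on all frames — valid.
(D) [R]q → [R][R]q is axiom 4, which corresponds to transitivity. R is not transitive — not valid.

A, C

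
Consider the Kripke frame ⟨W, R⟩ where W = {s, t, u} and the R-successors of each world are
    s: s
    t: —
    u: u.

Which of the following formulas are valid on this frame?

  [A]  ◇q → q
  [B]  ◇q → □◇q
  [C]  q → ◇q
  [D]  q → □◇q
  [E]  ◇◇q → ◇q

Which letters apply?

R is not reflexive: not t R t.
R is symmetric: every R-edge is matched by its reverse.
R is transitive: R is closed under composition.
R is euclidean: any two R-successors of the same world are R-related.
R is a subset of the identity: every R-edge is a self-loop.
(A) ◇q → q is valid only on frames where every R-edge is a self-loop. Here R ⊆ identity — valid.
(B) ◇q → □◇q (axiom 5) characterises the euclidean frames. R is euclidean — valid.
(C) the dual of axiom T: valid iff R is reflexive. R is not reflexive — not valid.
(D) axiom B: valid iff R is symmetric. R is symmetric — valid.
(E) ◇◇q → ◇q is the dual of axiom 4; it is valid on a frame exactly when R is transitive. R is transitive, so valid.

A, B, D, E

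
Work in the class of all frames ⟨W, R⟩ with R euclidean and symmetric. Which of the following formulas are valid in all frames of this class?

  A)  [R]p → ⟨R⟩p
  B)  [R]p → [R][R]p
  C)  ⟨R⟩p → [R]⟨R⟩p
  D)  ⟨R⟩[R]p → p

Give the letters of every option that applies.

B, C, D

A symmetric euclidean relation is transitive (uRv and vRw give vRu by symmetry, then uRw by the euclidean condition, applied at v).
(A) [R]p → ⟨R⟩p is axiom D, which corresponds to seriality. Such an R need not be serial — not valid.
(B) [R]p → [R][R]p (axiom 4) characterises the transitive frames. Every such R is transitive — valid.
(C) ⟨R⟩p → [R]⟨R⟩p is axiom 5; it is valid on a frame exactly when R is euclidean. Every such R is euclidean, so valid.
(D) ⟨R⟩[R]p → p is the dual of axiom B; it is valid on a frame exactly when R is symmetric. Every such R is symmetric, so valid.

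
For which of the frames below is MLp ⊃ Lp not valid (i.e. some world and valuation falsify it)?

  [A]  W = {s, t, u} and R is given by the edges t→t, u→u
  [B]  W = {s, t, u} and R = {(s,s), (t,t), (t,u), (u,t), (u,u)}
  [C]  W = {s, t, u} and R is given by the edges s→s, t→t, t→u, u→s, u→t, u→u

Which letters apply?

C

The schema MLp ⊃ Lp is the dual of axiom 5; it is valid on a frame iff R is euclidean.
(A) R is euclidean (any two R-successors of the same world are R-related), so the schema is valid here.
(B) R is euclidean (any two R-successors of the same world are R-related), so the schema is valid here.
(C) R is not euclidean (u R s and u R t but not s R t), so the schema fails here.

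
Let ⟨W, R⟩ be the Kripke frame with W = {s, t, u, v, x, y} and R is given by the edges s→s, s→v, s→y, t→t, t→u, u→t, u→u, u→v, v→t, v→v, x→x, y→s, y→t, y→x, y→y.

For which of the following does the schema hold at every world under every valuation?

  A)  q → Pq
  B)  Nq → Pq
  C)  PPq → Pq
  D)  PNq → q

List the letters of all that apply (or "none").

R is reflexive: each world relates to itself.
R is not symmetric: s R v but not v R s.
R is not transitive: s R v and v R t but not s R t.
R is serial: every world has an R-successor.
(A) q → Pq is the dual of axiom T, which corresponds to reflexivity. R is reflexive — valid.
(B) Nq → Pq (axiom D) characterises the serial frames. R is serial — valid.
(C) PPq → Pq (the dual of axiom 4) characterises the transitive frames. R is not transitive — not valid.
(D) PNq → q (the dual of axiom B) characterises the symmetric frames. R is not symmetric — not valid.

A, B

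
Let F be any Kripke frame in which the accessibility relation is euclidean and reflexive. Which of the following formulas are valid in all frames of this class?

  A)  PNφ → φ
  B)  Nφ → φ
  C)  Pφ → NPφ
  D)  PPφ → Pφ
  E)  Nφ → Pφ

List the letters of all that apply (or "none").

A, B, C, D, E

A reflexive euclidean relation is also symmetric (from wRw and wRv the euclidean condition gives vRw) and hence transitive; it is an equivalence relation.
(A) PNφ → φ (the dual of axiom B) characterises the symmetric frames. Every such R is symmetric — valid.
(B) Nφ → φ is axiom T, which corresponds to reflexivity. Every such R is reflexive — valid.
(C) Pφ → NPφ is axiom 5; it is valid on a frame exactly when R is euclidean. Every such R is euclidean, so valid.
(D) PPφ → Pφ is the dual of axiom 4, which corresponds to transitivity. Every such R is transitive — valid.
(E) Nφ → Pφ is axiom D; it is valid on a frame exactly when R is serial. Every such R is serial, so valid.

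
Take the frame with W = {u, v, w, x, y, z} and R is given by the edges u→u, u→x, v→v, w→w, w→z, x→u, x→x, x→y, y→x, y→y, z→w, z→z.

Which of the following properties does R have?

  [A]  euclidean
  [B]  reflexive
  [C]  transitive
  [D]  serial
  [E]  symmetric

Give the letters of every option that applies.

(A) not euclidean: x R u and x R y but not u R y.
(B) reflexive: each world relates to itself.
(C) not transitive: u R x and x R y but not u R y.
(D) serial: every world has an R-successor.
(E) symmetric: every R-edge is matched by its reverse.

B, D, E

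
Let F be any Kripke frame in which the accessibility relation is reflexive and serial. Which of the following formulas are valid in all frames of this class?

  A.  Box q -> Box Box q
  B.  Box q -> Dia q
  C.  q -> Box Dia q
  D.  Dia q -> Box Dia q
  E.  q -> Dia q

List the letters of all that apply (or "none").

B, E

(A) Box q -> Box Box q (axiom 4) characterises the transitive frames. Such an R need not be transitive — not valid.
(B) Box q -> Dia q is axiom D, which corresponds to seriality. Every such R is serial — valid.
(C) axiom B: valid iff R is symmetric. Such an R need not be symmetric — not valid.
(D) Dia q -> Box Dia q (axiom 5) characterises the euclidean frames. Such an R need not be euclidean — not valid.
(E) the dual of axiom T: valid iff R is reflexive. Every such R is reflexive — valid.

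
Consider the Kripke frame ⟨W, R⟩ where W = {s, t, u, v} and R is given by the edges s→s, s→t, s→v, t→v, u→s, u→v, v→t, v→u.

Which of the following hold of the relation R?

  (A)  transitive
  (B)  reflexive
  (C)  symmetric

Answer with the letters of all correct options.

(A) not transitive: s R v and v R u but not s R u.
(B) not reflexive: not t R t.
(C) not symmetric: s R t but not t R s.

none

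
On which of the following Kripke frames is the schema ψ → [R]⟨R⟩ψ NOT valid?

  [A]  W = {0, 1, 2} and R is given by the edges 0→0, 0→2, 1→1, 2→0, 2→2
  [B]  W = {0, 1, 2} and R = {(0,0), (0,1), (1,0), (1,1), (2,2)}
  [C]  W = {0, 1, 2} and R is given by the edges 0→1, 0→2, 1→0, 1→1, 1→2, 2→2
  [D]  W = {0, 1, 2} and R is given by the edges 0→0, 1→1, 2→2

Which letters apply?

C

The schema ψ → [R]⟨R⟩ψ is axiom B; it is valid on a frame iff R is symmetric.
(A) R is symmetric (every R-edge is matched by its reverse), so the schema is valid here.
(B) R is symmetric (every R-edge is matched by its reverse), so the schema is valid here.
(C) R is not symmetric (0 R 2 but not 2 R 0), so the schema fails here.
(D) R is symmetric (every R-edge is matched by its reverse), so the schema is valid here.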